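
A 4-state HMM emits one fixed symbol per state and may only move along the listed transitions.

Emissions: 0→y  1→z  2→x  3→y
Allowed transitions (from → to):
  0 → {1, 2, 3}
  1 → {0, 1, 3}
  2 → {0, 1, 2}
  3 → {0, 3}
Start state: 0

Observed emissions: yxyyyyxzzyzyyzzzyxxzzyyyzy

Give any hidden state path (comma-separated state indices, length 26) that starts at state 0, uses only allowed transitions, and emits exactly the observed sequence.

  [0] y  {0,3}  => 0  start
  [1] x  {2}  => 2  0->2 ok
  [2] y  {0,3}  => 0  2->0 ok
  [3] y  {0,3}  => 3  0->3 ok
  [4] y  {0,3}  => 3  3->3 ok
  [5] y  {0,3}  => 0  3->0 ok
  [6] x  {2}  => 2  0->2 ok
  [7] z  {1}  => 1  2->1 ok
  [8] z  {1}  => 1  1->1 ok
  [9] y  {0,3}  => 0  1->0 ok
  [10] z  {1}  => 1  0->1 ok
  [11] y  {0,3}  => 3  1->3 ok
  [12] y  {0,3}  => 0  3->0 ok
  [13] z  {1}  => 1  0->1 ok
  [14] z  {1}  => 1  1->1 ok
  [15] z  {1}  => 1  1->1 ok
  [16] y  {0,3}  => 0  1->0 ok
  [17] x  {2}  => 2  0->2 ok
  [18] x  {2}  => 2  2->2 ok
  [19] z  {1}  => 1  2->1 ok
  [20] z  {1}  => 1  1->1 ok
  [21] y  {0,3}  => 3  1->3 ok
  [22] y  {0,3}  => 3  3->3 ok
  [23] y  {0,3}  => 0  3->0 ok
  [24] z  {1}  => 1  0->1 ok
  [25] y  {0,3}  => 3  1->3 ok

0,2,0,3,3,0,2,1,1,0,1,3,0,1,1,1,0,2,2,1,1,3,3,0,1,3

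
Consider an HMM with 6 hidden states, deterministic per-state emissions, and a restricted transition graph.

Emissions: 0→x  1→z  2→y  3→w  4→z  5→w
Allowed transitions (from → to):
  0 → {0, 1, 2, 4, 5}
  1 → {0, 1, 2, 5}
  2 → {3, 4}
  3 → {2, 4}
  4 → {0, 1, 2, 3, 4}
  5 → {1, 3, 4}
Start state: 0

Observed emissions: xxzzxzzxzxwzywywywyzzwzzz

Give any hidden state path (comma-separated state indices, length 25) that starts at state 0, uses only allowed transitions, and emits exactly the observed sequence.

0,0,4,4,0,4,4,0,1,0,5,1,2,3,2,3,2,3,2,4,4,3,4,1,1

  t0 'x' -> {0}, take 0 (start)
  t1 'x' -> {0}, take 0 (0->0 ok)
  t2 'z' -> {1,4}, take 4 (0->4 ok)
  t3 'z' -> {1,4}, take 4 (4->4 ok)
  t4 'x' -> {0}, take 0 (4->0 ok)
  t5 'z' -> {1,4}, take 4 (0->4 ok)
  t6 'z' -> {1,4}, take 4 (4->4 ok)
  t7 'x' -> {0}, take 0 (4->0 ok)
  t8 'z' -> {1,4}, take 1 (0->1 ok)
  t9 'x' -> {0}, take 0 (1->0 ok)
  t10 'w' -> {3,5}, take 5 (0->5 ok)
  t11 'z' -> {1,4}, take 1 (5->1 ok)
  t12 'y' -> {2}, take 2 (1->2 ok)
  t13 'w' -> {3,5}, take 3 (2->3 ok)
  t14 'y' -> {2}, take 2 (3->2 ok)
  t15 'w' -> {3,5}, take 3 (2->3 ok)
  t16 'y' -> {2}, take 2 (3->2 ok)
  t17 'w' -> {3,5}, take 3 (2->3 ok)
  t18 'y' -> {2}, take 2 (3->2 ok)
  t19 'z' -> {1,4}, take 4 (2->4 ok)
  t20 'z' -> {1,4}, take 4 (4->4 ok)
  t21 'w' -> {3,5}, take 3 (4->3 ok)
  t22 'z' -> {1,4}, take 4 (3->4 ok)
  t23 'z' -> {1,4}, take 1 (4->1 ok)
  t24 'z' -> {1,4}, take 1 (1->1 ok)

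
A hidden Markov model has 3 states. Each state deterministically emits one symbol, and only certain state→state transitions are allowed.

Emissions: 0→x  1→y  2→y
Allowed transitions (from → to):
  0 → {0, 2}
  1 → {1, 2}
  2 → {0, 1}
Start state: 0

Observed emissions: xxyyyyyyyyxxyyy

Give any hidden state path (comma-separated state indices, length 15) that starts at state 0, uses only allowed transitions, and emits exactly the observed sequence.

0,0,2,1,1,1,2,1,1,2,0,0,2,1,2

  t0 'x' -> {0}, take 0 (start)
  t1 'x' -> {0}, take 0 (0->0 ok)
  t2 'y' -> {1,2}, take 2 (0->2 ok)
  t3 'y' -> {1,2}, take 1 (2->1 ok)
  t4 'y' -> {1,2}, take 1 (1->1 ok)
  t5 'y' -> {1,2}, take 1 (1->1 ok)
  t6 'y' -> {1,2}, take 2 (1->2 ok)
  t7 'y' -> {1,2}, take 1 (2->1 ok)
  t8 'y' -> {1,2}, take 1 (1->1 ok)
  t9 'y' -> {1,2}, take 2 (1->2 ok)
  t10 'x' -> {0}, take 0 (2->0 ok)
  t11 'x' -> {0}, take 0 (0->0 ok)
  t12 'y' -> {1,2}, take 2 (0->2 ok)
  t13 'y' -> {1,2}, take 1 (2->1 ok)
  t14 'y' -> {1,2}, take 2 (1->2 ok)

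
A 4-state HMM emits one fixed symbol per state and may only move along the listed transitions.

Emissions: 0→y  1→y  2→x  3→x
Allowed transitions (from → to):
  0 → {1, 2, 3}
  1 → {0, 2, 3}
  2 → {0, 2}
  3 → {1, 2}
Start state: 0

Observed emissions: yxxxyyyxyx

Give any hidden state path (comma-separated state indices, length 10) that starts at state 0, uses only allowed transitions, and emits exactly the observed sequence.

  [0] y  {0,1}  => 0  start
  [1] x  {2,3}  => 2  0->2 ok
  [2] x  {2,3}  => 2  2->2 ok
  [3] x  {2,3}  => 2  2->2 ok
  [4] y  {0,1}  => 0  2->0 ok
  [5] y  {0,1}  => 1  0->1 ok
  [6] y  {0,1}  => 0  1->0 ok
  [7] x  {2,3}  => 3  0->3 ok
  [8] y  {0,1}  => 1  3->1 ok
  [9] x  {2,3}  => 3  1->3 ok

0,2,2,2,0,1,0,3,1,3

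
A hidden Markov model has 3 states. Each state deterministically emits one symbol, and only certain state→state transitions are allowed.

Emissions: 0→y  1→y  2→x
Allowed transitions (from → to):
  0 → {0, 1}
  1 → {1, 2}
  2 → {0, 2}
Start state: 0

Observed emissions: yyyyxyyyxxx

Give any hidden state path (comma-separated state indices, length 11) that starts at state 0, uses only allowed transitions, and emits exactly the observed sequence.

  pos 0: y in {0,1}, choose 0; start
  pos 1: y in {0,1}, choose 0; 0->0 ok
  pos 2: y in {0,1}, choose 0; 0->0 ok
  pos 3: y in {0,1}, choose 1; 0->1 ok
  pos 4: x in {2}, choose 2; 1->2 ok
  pos 5: y in {0,1}, choose 0; 2->0 ok
  pos 6: y in {0,1}, choose 0; 0->0 ok
  pos 7: y in {0,1}, choose 1; 0->1 ok
  pos 8: x in {2}, choose 2; 1->2 ok
  pos 9: x in {2}, choose 2; 2->2 ok
  pos 10: x in {2}, choose 2; 2->2 ok

0,0,0,1,2,0,0,1,2,2,2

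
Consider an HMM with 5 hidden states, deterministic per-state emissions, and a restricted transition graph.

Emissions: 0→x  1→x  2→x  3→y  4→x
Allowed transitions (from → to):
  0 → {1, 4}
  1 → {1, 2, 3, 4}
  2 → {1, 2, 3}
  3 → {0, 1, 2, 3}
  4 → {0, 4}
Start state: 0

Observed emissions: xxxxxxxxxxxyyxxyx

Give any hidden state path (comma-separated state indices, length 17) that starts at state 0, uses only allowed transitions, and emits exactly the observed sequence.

0,4,4,4,4,0,1,2,2,2,2,3,3,0,1,3,0

  pos 0: x in {0,1,2,4}, choose 0; start
  pos 1: x in {0,1,2,4}, choose 4; 0->4 ok
  pos 2: x in {0,1,2,4}, choose 4; 4->4 ok
  pos 3: x in {0,1,2,4}, choose 4; 4->4 ok
  pos 4: x in {0,1,2,4}, choose 4; 4->4 ok
  pos 5: x in {0,1,2,4}, choose 0; 4->0 ok
  pos 6: x in {0,1,2,4}, choose 1; 0->1 ok
  pos 7: x in {0,1,2,4}, choose 2; 1->2 ok
  pos 8: x in {0,1,2,4}, choose 2; 2->2 ok
  pos 9: x in {0,1,2,4}, choose 2; 2->2 ok
  pos 10: x in {0,1,2,4}, choose 2; 2->2 ok
  pos 11: y in {3}, choose 3; 2->3 ok
  pos 12: y in {3}, choose 3; 3->3 ok
  pos 13: x in {0,1,2,4}, choose 0; 3->0 ok
  pos 14: x in {0,1,2,4}, choose 1; 0->1 ok
  pos 15: y in {3}, choose 3; 1->3 ok
  pos 16: x in {0,1,2,4}, choose 0; 3->0 ok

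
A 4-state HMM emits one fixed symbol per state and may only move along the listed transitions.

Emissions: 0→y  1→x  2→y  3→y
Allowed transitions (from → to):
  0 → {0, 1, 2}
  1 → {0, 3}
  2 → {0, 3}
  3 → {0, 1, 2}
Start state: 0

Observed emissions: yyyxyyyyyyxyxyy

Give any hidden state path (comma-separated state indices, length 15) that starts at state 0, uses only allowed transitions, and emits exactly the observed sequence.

  pos 0: y in {0,2,3}, choose 0; start
  pos 1: y in {0,2,3}, choose 2; 0->2 ok
  pos 2: y in {0,2,3}, choose 3; 2->3 ok
  pos 3: x in {1}, choose 1; 3->1 ok
  pos 4: y in {0,2,3}, choose 0; 1->0 ok
  pos 5: y in {0,2,3}, choose 2; 0->2 ok
  pos 6: y in {0,2,3}, choose 3; 2->3 ok
  pos 7: y in {0,2,3}, choose 0; 3->0 ok
  pos 8: y in {0,2,3}, choose 2; 0->2 ok
  pos 9: y in {0,2,3}, choose 3; 2->3 ok
  pos 10: x in {1}, choose 1; 3->1 ok
  pos 11: y in {0,2,3}, choose 0; 1->0 ok
  pos 12: x in {1}, choose 1; 0->1 ok
  pos 13: y in {0,2,3}, choose 3; 1->3 ok
  pos 14: y in {0,2,3}, choose 0; 3->0 ok

0,2,3,1,0,2,3,0,2,3,1,0,1,3,0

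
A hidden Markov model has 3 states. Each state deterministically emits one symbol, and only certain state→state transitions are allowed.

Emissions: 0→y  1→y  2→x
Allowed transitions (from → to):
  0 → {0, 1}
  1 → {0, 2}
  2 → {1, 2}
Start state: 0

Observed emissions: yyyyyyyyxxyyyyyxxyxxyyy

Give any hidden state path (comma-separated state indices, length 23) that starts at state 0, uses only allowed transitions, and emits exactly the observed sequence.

  pos 0: y in {0,1}, choose 0; start
  pos 1: y in {0,1}, choose 1; 0->1 ok
  pos 2: y in {0,1}, choose 0; 1->0 ok
  pos 3: y in {0,1}, choose 0; 0->0 ok
  pos 4: y in {0,1}, choose 1; 0->1 ok
  pos 5: y in {0,1}, choose 0; 1->0 ok
  pos 6: y in {0,1}, choose 0; 0->0 ok
  pos 7: y in {0,1}, choose 1; 0->1 ok
  pos 8: x in {2}, choose 2; 1->2 ok
  pos 9: x in {2}, choose 2; 2->2 ok
  pos 10: y in {0,1}, choose 1; 2->1 ok
  pos 11: y in {0,1}, choose 0; 1->0 ok
  pos 12: y in {0,1}, choose 1; 0->1 ok
  pos 13: y in {0,1}, choose 0; 1->0 ok
  pos 14: y in {0,1}, choose 1; 0->1 ok
  pos 15: x in {2}, choose 2; 1->2 ok
  pos 16: x in {2}, choose 2; 2->2 ok
  pos 17: y in {0,1}, choose 1; 2->1 ok
  pos 18: x in {2}, choose 2; 1->2 ok
  pos 19: x in {2}, choose 2; 2->2 ok
  pos 20: y in {0,1}, choose 1; 2->1 ok
  pos 21: y in {0,1}, choose 0; 1->0 ok
  pos 22: y in {0,1}, choose 0; 0->0 ok

0,1,0,0,1,0,0,1,2,2,1,0,1,0,1,2,2,1,2,2,1,0,0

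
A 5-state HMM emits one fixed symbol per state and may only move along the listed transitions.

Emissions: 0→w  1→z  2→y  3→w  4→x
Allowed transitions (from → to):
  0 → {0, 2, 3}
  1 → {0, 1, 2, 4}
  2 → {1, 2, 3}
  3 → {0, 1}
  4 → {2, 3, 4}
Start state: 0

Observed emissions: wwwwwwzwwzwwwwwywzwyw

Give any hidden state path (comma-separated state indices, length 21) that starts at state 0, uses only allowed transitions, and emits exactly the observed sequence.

0,0,0,3,0,3,1,0,3,1,0,3,0,3,0,2,3,1,0,2,3

  pos 0: w in {0,3}, choose 0; start
  pos 1: w in {0,3}, choose 0; 0->0 ok
  pos 2: w in {0,3}, choose 0; 0->0 ok
  pos 3: w in {0,3}, choose 3; 0->3 ok
  pos 4: w in {0,3}, choose 0; 3->0 ok
  pos 5: w in {0,3}, choose 3; 0->3 ok
  pos 6: z in {1}, choose 1; 3->1 ok
  pos 7: w in {0,3}, choose 0; 1->0 ok
  pos 8: w in {0,3}, choose 3; 0->3 ok
  pos 9: z in {1}, choose 1; 3->1 ok
  pos 10: w in {0,3}, choose 0; 1->0 ok
  pos 11: w in {0,3}, choose 3; 0->3 ok
  pos 12: w in {0,3}, choose 0; 3->0 ok
  pos 13: w in {0,3}, choose 3; 0->3 ok
  pos 14: w in {0,3}, choose 0; 3->0 ok
  pos 15: y in {2}, choose 2; 0->2 ok
  pos 16: w in {0,3}, choose 3; 2->3 ok
  pos 17: z in {1}, choose 1; 3->1 ok
  pos 18: w in {0,3}, choose 0; 1->0 ok
  pos 19: y in {2}, choose 2; 0->2 ok
  pos 20: w in {0,3}, choose 3; 2->3 ok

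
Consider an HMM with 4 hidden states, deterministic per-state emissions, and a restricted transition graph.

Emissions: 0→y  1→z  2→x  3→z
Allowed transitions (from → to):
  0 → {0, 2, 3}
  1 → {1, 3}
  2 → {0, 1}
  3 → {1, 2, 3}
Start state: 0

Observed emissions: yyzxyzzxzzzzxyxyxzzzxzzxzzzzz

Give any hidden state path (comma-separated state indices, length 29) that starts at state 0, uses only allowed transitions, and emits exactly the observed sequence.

  pos 0: y in {0}, choose 0; start
  pos 1: y in {0}, choose 0; 0->0 ok
  pos 2: z in {1,3}, choose 3; 0->3 ok
  pos 3: x in {2}, choose 2; 3->2 ok
  pos 4: y in {0}, choose 0; 2->0 ok
  pos 5: z in {1,3}, choose 3; 0->3 ok
  pos 6: z in {1,3}, choose 3; 3->3 ok
  pos 7: x in {2}, choose 2; 3->2 ok
  pos 8: z in {1,3}, choose 1; 2->1 ok
  pos 9: z in {1,3}, choose 1; 1->1 ok
  pos 10: z in {1,3}, choose 1; 1->1 ok
  pos 11: z in {1,3}, choose 3; 1->3 ok
  pos 12: x in {2}, choose 2; 3->2 ok
  pos 13: y in {0}, choose 0; 2->0 ok
  pos 14: x in {2}, choose 2; 0->2 ok
  pos 15: y in {0}, choose 0; 2->0 ok
  pos 16: x in {2}, choose 2; 0->2 ok
  pos 17: z in {1,3}, choose 1; 2->1 ok
  pos 18: z in {1,3}, choose 1; 1->1 ok
  pos 19: z in {1,3}, choose 3; 1->3 ok
  pos 20: x in {2}, choose 2; 3->2 ok
  pos 21: z in {1,3}, choose 1; 2->1 ok
  pos 22: z in {1,3}, choose 3; 1->3 ok
  pos 23: x in {2}, choose 2; 3->2 ok
  pos 24: z in {1,3}, choose 1; 2->1 ok
  pos 25: z in {1,3}, choose 3; 1->3 ok
  pos 26: z in {1,3}, choose 1; 3->1 ok
  pos 27: z in {1,3}, choose 3; 1->3 ok
  pos 28: z in {1,3}, choose 3; 3->3 ok

0,0,3,2,0,3,3,2,1,1,1,3,2,0,2,0,2,1,1,3,2,1,3,2,1,3,1,3,3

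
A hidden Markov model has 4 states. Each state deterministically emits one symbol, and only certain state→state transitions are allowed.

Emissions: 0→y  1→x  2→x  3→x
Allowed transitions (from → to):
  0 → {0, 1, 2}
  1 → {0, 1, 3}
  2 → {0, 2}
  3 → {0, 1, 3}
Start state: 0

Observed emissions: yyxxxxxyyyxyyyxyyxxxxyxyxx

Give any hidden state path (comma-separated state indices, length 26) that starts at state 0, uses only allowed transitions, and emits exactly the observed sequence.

0,0,1,1,1,1,1,0,0,0,1,0,0,0,1,0,0,1,1,3,3,0,2,0,1,1

  0: obs=y cand={0} pick 0 [start]
  1: obs=y cand={0} pick 0 [0->0 ok]
  2: obs=x cand={1,2,3} pick 1 [0->1 ok]
  3: obs=x cand={1,2,3} pick 1 [1->1 ok]
  4: obs=x cand={1,2,3} pick 1 [1->1 ok]
  5: obs=x cand={1,2,3} pick 1 [1->1 ok]
  6: obs=x cand={1,2,3} pick 1 [1->1 ok]
  7: obs=y cand={0} pick 0 [1->0 ok]
  8: obs=y cand={0} pick 0 [0->0 ok]
  9: obs=y cand={0} pick 0 [0->0 ok]
  10: obs=x cand={1,2,3} pick 1 [0->1 ok]
  11: obs=y cand={0} pick 0 [1->0 ok]
  12: obs=y cand={0} pick 0 [0->0 ok]
  13: obs=y cand={0} pick 0 [0->0 ok]
  14: obs=x cand={1,2,3} pick 1 [0->1 ok]
  15: obs=y cand={0} pick 0 [1->0 ok]
  16: obs=y cand={0} pick 0 [0->0 ok]
  17: obs=x cand={1,2,3} pick 1 [0->1 ok]
  18: obs=x cand={1,2,3} pick 1 [1->1 ok]
  19: obs=x cand={1,2,3} pick 3 [1->3 ok]
  20: obs=x cand={1,2,3} pick 3 [3->3 ok]
  21: obs=y cand={0} pick 0 [3->0 ok]
  22: obs=x cand={1,2,3} pick 2 [0->2 ok]
  23: obs=y cand={0} pick 0 [2->0 ok]
  24: obs=x cand={1,2,3} pick 1 [0->1 ok]
  25: obs=x cand={1,2,3} pick 1 [1->1 ok]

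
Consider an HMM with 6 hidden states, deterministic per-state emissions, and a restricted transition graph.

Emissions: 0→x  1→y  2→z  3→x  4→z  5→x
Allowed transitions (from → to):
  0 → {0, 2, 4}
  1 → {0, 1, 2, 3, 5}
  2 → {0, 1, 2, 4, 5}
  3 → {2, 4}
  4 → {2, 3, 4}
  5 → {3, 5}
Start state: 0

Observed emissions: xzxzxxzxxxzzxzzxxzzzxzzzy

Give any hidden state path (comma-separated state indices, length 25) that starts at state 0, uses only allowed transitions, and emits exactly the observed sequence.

  0: obs=x cand={0,3,5} pick 0 [start]
  1: obs=z cand={2,4} pick 4 [0->4 ok]
  2: obs=x cand={0,3,5} pick 3 [4->3 ok]
  3: obs=z cand={2,4} pick 2 [3->2 ok]
  4: obs=x cand={0,3,5} pick 5 [2->5 ok]
  5: obs=x cand={0,3,5} pick 3 [5->3 ok]
  6: obs=z cand={2,4} pick 2 [3->2 ok]
  7: obs=x cand={0,3,5} pick 0 [2->0 ok]
  8: obs=x cand={0,3,5} pick 0 [0->0 ok]
  9: obs=x cand={0,3,5} pick 0 [0->0 ok]
  10: obs=z cand={2,4} pick 4 [0->4 ok]
  11: obs=z cand={2,4} pick 4 [4->4 ok]
  12: obs=x cand={0,3,5} pick 3 [4->3 ok]
  13: obs=z cand={2,4} pick 4 [3->4 ok]
  14: obs=z cand={2,4} pick 2 [4->2 ok]
  15: obs=x cand={0,3,5} pick 5 [2->5 ok]
  16: obs=x cand={0,3,5} pick 3 [5->3 ok]
  17: obs=z cand={2,4} pick 4 [3->4 ok]
  18: obs=z cand={2,4} pick 4 [4->4 ok]
  19: obs=z cand={2,4} pick 4 [4->4 ok]
  20: obs=x cand={0,3,5} pick 3 [4->3 ok]
  21: obs=z cand={2,4} pick 2 [3->2 ok]
  22: obs=z cand={2,4} pick 4 [2->4 ok]
  23: obs=z cand={2,4} pick 2 [4->2 ok]
  24: obs=y cand={1} pick 1 [2->1 ok]

0,4,3,2,5,3,2,0,0,0,4,4,3,4,2,5,3,4,4,4,3,2,4,2,1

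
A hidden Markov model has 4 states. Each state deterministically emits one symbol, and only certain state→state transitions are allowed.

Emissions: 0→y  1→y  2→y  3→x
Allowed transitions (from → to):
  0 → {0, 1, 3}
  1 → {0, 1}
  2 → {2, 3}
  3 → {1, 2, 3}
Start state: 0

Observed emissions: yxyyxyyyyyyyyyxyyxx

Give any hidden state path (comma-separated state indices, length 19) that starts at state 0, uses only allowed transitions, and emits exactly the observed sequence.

  t0 'y' -> {0,1,2}, take 0 (start)
  t1 'x' -> {3}, take 3 (0->3 ok)
  t2 'y' -> {0,1,2}, take 1 (3->1 ok)
  t3 'y' -> {0,1,2}, take 0 (1->0 ok)
  t4 'x' -> {3}, take 3 (0->3 ok)
  t5 'y' -> {0,1,2}, take 1 (3->1 ok)
  t6 'y' -> {0,1,2}, take 1 (1->1 ok)
  t7 'y' -> {0,1,2}, take 0 (1->0 ok)
  t8 'y' -> {0,1,2}, take 1 (0->1 ok)
  t9 'y' -> {0,1,2}, take 0 (1->0 ok)
  t10 'y' -> {0,1,2}, take 1 (0->1 ok)
  t11 'y' -> {0,1,2}, take 1 (1->1 ok)
  t12 'y' -> {0,1,2}, take 0 (1->0 ok)
  t13 'y' -> {0,1,2}, take 0 (0->0 ok)
  t14 'x' -> {3}, take 3 (0->3 ok)
  t15 'y' -> {0,1,2}, take 2 (3->2 ok)
  t16 'y' -> {0,1,2}, take 2 (2->2 ok)
  t17 'x' -> {3}, take 3 (2->3 ok)
  t18 'x' -> {3}, take 3 (3->3 ok)

0,3,1,0,3,1,1,0,1,0,1,1,0,0,3,2,2,3,3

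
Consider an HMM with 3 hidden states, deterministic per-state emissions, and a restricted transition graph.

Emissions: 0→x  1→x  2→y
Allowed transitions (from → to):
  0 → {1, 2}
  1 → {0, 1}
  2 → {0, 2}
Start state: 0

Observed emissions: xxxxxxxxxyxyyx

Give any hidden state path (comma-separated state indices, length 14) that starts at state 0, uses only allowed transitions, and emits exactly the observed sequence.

  [0] x  {0,1}  => 0  start
  [1] x  {0,1}  => 1  0->1 ok
  [2] x  {0,1}  => 0  1->0 ok
  [3] x  {0,1}  => 1  0->1 ok
  [4] x  {0,1}  => 0  1->0 ok
  [5] x  {0,1}  => 1  0->1 ok
  [6] x  {0,1}  => 1  1->1 ok
  [7] x  {0,1}  => 1  1->1 ok
  [8] x  {0,1}  => 0  1->0 ok
  [9] y  {2}  => 2  0->2 ok
  [10] x  {0,1}  => 0  2->0 ok
  [11] y  {2}  => 2  0->2 ok
  [12] y  {2}  => 2  2->2 ok
  [13] x  {0,1}  => 0  2->0 ok

0,1,0,1,0,1,1,1,0,2,0,2,2,0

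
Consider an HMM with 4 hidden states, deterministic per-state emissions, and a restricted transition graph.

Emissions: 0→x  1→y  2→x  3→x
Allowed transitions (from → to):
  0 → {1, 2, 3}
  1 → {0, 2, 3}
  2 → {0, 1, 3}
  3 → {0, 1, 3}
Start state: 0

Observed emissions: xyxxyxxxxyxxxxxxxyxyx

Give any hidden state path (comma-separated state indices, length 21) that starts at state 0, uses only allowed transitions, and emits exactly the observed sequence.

  t0 'x' -> {0,2,3}, take 0 (start)
  t1 'y' -> {1}, take 1 (0->1 ok)
  t2 'x' -> {0,2,3}, take 3 (1->3 ok)
  t3 'x' -> {0,2,3}, take 3 (3->3 ok)
  t4 'y' -> {1}, take 1 (3->1 ok)
  t5 'x' -> {0,2,3}, take 2 (1->2 ok)
  t6 'x' -> {0,2,3}, take 3 (2->3 ok)
  t7 'x' -> {0,2,3}, take 0 (3->0 ok)
  t8 'x' -> {0,2,3}, take 3 (0->3 ok)
  t9 'y' -> {1}, take 1 (3->1 ok)
  t10 'x' -> {0,2,3}, take 2 (1->2 ok)
  t11 'x' -> {0,2,3}, take 0 (2->0 ok)
  t12 'x' -> {0,2,3}, take 2 (0->2 ok)
  t13 'x' -> {0,2,3}, take 0 (2->0 ok)
  t14 'x' -> {0,2,3}, take 3 (0->3 ok)
  t15 'x' -> {0,2,3}, take 0 (3->0 ok)
  t16 'x' -> {0,2,3}, take 3 (0->3 ok)
  t17 'y' -> {1}, take 1 (3->1 ok)
  t18 'x' -> {0,2,3}, take 3 (1->3 ok)
  t19 'y' -> {1}, take 1 (3->1 ok)
  t20 'x' -> {0,2,3}, take 2 (1->2 ok)

0,1,3,3,1,2,3,0,3,1,2,0,2,0,3,0,3,1,3,1,2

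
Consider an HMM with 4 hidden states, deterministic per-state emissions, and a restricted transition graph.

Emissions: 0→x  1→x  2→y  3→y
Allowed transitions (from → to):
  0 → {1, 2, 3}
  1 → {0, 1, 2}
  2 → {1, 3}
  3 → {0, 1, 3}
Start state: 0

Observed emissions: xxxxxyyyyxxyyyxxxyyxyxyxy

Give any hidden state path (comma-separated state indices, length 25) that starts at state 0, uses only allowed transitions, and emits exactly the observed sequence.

0,1,0,1,0,2,3,3,3,1,0,2,3,3,1,1,1,2,3,0,2,1,2,1,2

  t0 'x' -> {0,1}, take 0 (start)
  t1 'x' -> {0,1}, take 1 (0->1 ok)
  t2 'x' -> {0,1}, take 0 (1->0 ok)
  t3 'x' -> {0,1}, take 1 (0->1 ok)
  t4 'x' -> {0,1}, take 0 (1->0 ok)
  t5 'y' -> {2,3}, take 2 (0->2 ok)
  t6 'y' -> {2,3}, take 3 (2->3 ok)
  t7 'y' -> {2,3}, take 3 (3->3 ok)
  t8 'y' -> {2,3}, take 3 (3->3 ok)
  t9 'x' -> {0,1}, take 1 (3->1 ok)
  t10 'x' -> {0,1}, take 0 (1->0 ok)
  t11 'y' -> {2,3}, take 2 (0->2 ok)
  t12 'y' -> {2,3}, take 3 (2->3 ok)
  t13 'y' -> {2,3}, take 3 (3->3 ok)
  t14 'x' -> {0,1}, take 1 (3->1 ok)
  t15 'x' -> {0,1}, take 1 (1->1 ok)
  t16 'x' -> {0,1}, take 1 (1->1 ok)
  t17 'y' -> {2,3}, take 2 (1->2 ok)
  t18 'y' -> {2,3}, take 3 (2->3 ok)
  t19 'x' -> {0,1}, take 0 (3->0 ok)
  t20 'y' -> {2,3}, take 2 (0->2 ok)
  t21 'x' -> {0,1}, take 1 (2->1 ok)
  t22 'y' -> {2,3}, take 2 (1->2 ok)
  t23 'x' -> {0,1}, take 1 (2->1 ok)
  t24 'y' -> {2,3}, take 2 (1->2 ok)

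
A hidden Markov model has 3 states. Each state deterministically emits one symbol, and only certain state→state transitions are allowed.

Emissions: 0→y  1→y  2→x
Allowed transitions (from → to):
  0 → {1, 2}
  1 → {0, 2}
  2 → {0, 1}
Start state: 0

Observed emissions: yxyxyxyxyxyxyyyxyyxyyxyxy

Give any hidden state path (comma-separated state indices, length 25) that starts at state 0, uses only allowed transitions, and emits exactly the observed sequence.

0,2,0,2,0,2,1,2,1,2,0,2,1,0,1,2,1,0,2,0,1,2,0,2,0

  t0 'y' -> {0,1}, take 0 (start)
  t1 'x' -> {2}, take 2 (0->2 ok)
  t2 'y' -> {0,1}, take 0 (2->0 ok)
  t3 'x' -> {2}, take 2 (0->2 ok)
  t4 'y' -> {0,1}, take 0 (2->0 ok)
  t5 'x' -> {2}, take 2 (0->2 ok)
  t6 'y' -> {0,1}, take 1 (2->1 ok)
  t7 'x' -> {2}, take 2 (1->2 ok)
  t8 'y' -> {0,1}, take 1 (2->1 ok)
  t9 'x' -> {2}, take 2 (1->2 ok)
  t10 'y' -> {0,1}, take 0 (2->0 ok)
  t11 'x' -> {2}, take 2 (0->2 ok)
  t12 'y' -> {0,1}, take 1 (2->1 ok)
  t13 'y' -> {0,1}, take 0 (1->0 ok)
  t14 'y' -> {0,1}, take 1 (0->1 ok)
  t15 'x' -> {2}, take 2 (1->2 ok)
  t16 'y' -> {0,1}, take 1 (2->1 ok)
  t17 'y' -> {0,1}, take 0 (1->0 ok)
  t18 'x' -> {2}, take 2 (0->2 ok)
  t19 'y' -> {0,1}, take 0 (2->0 ok)
  t20 'y' -> {0,1}, take 1 (0->1 ok)
  t21 'x' -> {2}, take 2 (1->2 ok)
  t22 'y' -> {0,1}, take 0 (2->0 ok)
  t23 'x' -> {2}, take 2 (0->2 ok)
  t24 'y' -> {0,1}, take 0 (2->0 ok)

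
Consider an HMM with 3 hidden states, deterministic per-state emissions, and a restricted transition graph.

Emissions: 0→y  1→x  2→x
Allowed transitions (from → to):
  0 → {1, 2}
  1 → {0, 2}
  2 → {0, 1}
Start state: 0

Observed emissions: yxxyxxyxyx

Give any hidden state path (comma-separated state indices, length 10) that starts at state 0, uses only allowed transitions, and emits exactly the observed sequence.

0,2,1,0,2,1,0,2,0,1

  t0 'y' -> {0}, take 0 (start)
  t1 'x' -> {1,2}, take 2 (0->2 ok)
  t2 'x' -> {1,2}, take 1 (2->1 ok)
  t3 'y' -> {0}, take 0 (1->0 ok)
  t4 'x' -> {1,2}, take 2 (0->2 ok)
  t5 'x' -> {1,2}, take 1 (2->1 ok)
  t6 'y' -> {0}, take 0 (1->0 ok)
  t7 'x' -> {1,2}, take 2 (0->2 ok)
  t8 'y' -> {0}, take 0 (2->0 ok)
  t9 'x' -> {1,2}, take 1 (0->1 ok)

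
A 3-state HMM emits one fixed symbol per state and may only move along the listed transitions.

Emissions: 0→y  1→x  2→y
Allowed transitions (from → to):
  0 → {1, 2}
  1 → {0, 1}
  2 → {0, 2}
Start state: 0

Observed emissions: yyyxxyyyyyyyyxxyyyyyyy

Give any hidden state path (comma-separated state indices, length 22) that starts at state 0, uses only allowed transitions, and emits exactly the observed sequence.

  pos 0: y in {0,2}, choose 0; start
  pos 1: y in {0,2}, choose 2; 0->2 ok
  pos 2: y in {0,2}, choose 0; 2->0 ok
  pos 3: x in {1}, choose 1; 0->1 ok
  pos 4: x in {1}, choose 1; 1->1 ok
  pos 5: y in {0,2}, choose 0; 1->0 ok
  pos 6: y in {0,2}, choose 2; 0->2 ok
  pos 7: y in {0,2}, choose 2; 2->2 ok
  pos 8: y in {0,2}, choose 2; 2->2 ok
  pos 9: y in {0,2}, choose 2; 2->2 ok
  pos 10: y in {0,2}, choose 2; 2->2 ok
  pos 11: y in {0,2}, choose 2; 2->2 ok
  pos 12: y in {0,2}, choose 0; 2->0 ok
  pos 13: x in {1}, choose 1; 0->1 ok
  pos 14: x in {1}, choose 1; 1->1 ok
  pos 15: y in {0,2}, choose 0; 1->0 ok
  pos 16: y in {0,2}, choose 2; 0->2 ok
  pos 17: y in {0,2}, choose 0; 2->0 ok
  pos 18: y in {0,2}, choose 2; 0->2 ok
  pos 19: y in {0,2}, choose 0; 2->0 ok
  pos 20: y in {0,2}, choose 2; 0->2 ok
  pos 21: y in {0,2}, choose 2; 2->2 ok

0,2,0,1,1,0,2,2,2,2,2,2,0,1,1,0,2,0,2,0,2,2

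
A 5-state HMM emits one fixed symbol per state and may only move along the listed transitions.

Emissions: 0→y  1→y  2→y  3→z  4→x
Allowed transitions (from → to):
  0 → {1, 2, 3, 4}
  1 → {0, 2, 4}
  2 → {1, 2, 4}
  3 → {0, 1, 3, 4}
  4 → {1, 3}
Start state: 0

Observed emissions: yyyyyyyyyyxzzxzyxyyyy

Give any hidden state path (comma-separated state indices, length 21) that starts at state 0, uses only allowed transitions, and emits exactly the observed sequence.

  pos 0: y in {0,1,2}, choose 0; start
  pos 1: y in {0,1,2}, choose 2; 0->2 ok
  pos 2: y in {0,1,2}, choose 2; 2->2 ok
  pos 3: y in {0,1,2}, choose 2; 2->2 ok
  pos 4: y in {0,1,2}, choose 1; 2->1 ok
  pos 5: y in {0,1,2}, choose 0; 1->0 ok
  pos 6: y in {0,1,2}, choose 1; 0->1 ok
  pos 7: y in {0,1,2}, choose 2; 1->2 ok
  pos 8: y in {0,1,2}, choose 2; 2->2 ok
  pos 9: y in {0,1,2}, choose 1; 2->1 ok
  pos 10: x in {4}, choose 4; 1->4 ok
  pos 11: z in {3}, choose 3; 4->3 ok
  pos 12: z in {3}, choose 3; 3->3 ok
  pos 13: x in {4}, choose 4; 3->4 ok
  pos 14: z in {3}, choose 3; 4->3 ok
  pos 15: y in {0,1,2}, choose 0; 3->0 ok
  pos 16: x in {4}, choose 4; 0->4 ok
  pos 17: y in {0,1,2}, choose 1; 4->1 ok
  pos 18: y in {0,1,2}, choose 2; 1->2 ok
  pos 19: y in {0,1,2}, choose 2; 2->2 ok
  pos 20: y in {0,1,2}, choose 2; 2->2 ok

0,2,2,2,1,0,1,2,2,1,4,3,3,4,3,0,4,1,2,2,2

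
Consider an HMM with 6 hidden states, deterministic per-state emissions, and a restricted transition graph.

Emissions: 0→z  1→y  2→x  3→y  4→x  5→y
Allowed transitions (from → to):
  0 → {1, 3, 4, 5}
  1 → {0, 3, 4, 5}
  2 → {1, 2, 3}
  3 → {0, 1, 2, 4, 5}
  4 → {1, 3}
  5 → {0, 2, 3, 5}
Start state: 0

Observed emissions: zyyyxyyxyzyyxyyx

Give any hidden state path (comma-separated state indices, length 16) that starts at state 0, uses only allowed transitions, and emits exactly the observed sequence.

  t0 'z' -> {0}, take 0 (start)
  t1 'y' -> {1,3,5}, take 5 (0->5 ok)
  t2 'y' -> {1,3,5}, take 5 (5->5 ok)
  t3 'y' -> {1,3,5}, take 5 (5->5 ok)
  t4 'x' -> {2,4}, take 2 (5->2 ok)
  t5 'y' -> {1,3,5}, take 3 (2->3 ok)
  t6 'y' -> {1,3,5}, take 1 (3->1 ok)
  t7 'x' -> {2,4}, take 4 (1->4 ok)
  t8 'y' -> {1,3,5}, take 1 (4->1 ok)
  t9 'z' -> {0}, take 0 (1->0 ok)
  t10 'y' -> {1,3,5}, take 1 (0->1 ok)
  t11 'y' -> {1,3,5}, take 5 (1->5 ok)
  t12 'x' -> {2,4}, take 2 (5->2 ok)
  t13 'y' -> {1,3,5}, take 3 (2->3 ok)
  t14 'y' -> {1,3,5}, take 1 (3->1 ok)
  t15 'x' -> {2,4}, take 4 (1->4 ok)

0,5,5,5,2,3,1,4,1,0,1,5,2,3,1,4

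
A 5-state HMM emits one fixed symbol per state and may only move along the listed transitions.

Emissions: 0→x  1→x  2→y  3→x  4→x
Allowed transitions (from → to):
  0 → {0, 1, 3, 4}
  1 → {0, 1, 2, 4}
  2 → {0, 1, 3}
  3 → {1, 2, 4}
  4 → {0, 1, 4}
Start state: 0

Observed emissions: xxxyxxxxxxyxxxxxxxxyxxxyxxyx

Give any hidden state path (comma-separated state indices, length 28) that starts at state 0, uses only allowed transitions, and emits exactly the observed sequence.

0,3,1,2,3,1,1,4,4,1,2,0,4,1,1,4,4,0,1,2,0,0,3,2,0,3,2,1

  [0] x  {0,1,3,4}  => 0  start
  [1] x  {0,1,3,4}  => 3  0->3 ok
  [2] x  {0,1,3,4}  => 1  3->1 ok
  [3] y  {2}  => 2  1->2 ok
  [4] x  {0,1,3,4}  => 3  2->3 ok
  [5] x  {0,1,3,4}  => 1  3->1 ok
  [6] x  {0,1,3,4}  => 1  1->1 ok
  [7] x  {0,1,3,4}  => 4  1->4 ok
  [8] x  {0,1,3,4}  => 4  4->4 ok
  [9] x  {0,1,3,4}  => 1  4->1 ok
  [10] y  {2}  => 2  1->2 ok
  [11] x  {0,1,3,4}  => 0  2->0 ok
  [12] x  {0,1,3,4}  => 4  0->4 ok
  [13] x  {0,1,3,4}  => 1  4->1 ok
  [14] x  {0,1,3,4}  => 1  1->1 ok
  [15] x  {0,1,3,4}  => 4  1->4 ok
  [16] x  {0,1,3,4}  => 4  4->4 ok
  [17] x  {0,1,3,4}  => 0  4->0 ok
  [18] x  {0,1,3,4}  => 1  0->1 ok
  [19] y  {2}  => 2  1->2 ok
  [20] x  {0,1,3,4}  => 0  2->0 ok
  [21] x  {0,1,3,4}  => 0  0->0 ok
  [22] x  {0,1,3,4}  => 3  0->3 ok
  [23] y  {2}  => 2  3->2 ok
  [24] x  {0,1,3,4}  => 0  2->0 ok
  [25] x  {0,1,3,4}  => 3  0->3 ok
  [26] y  {2}  => 2  3->2 ok
  [27] x  {0,1,3,4}  => 1  2->1 ok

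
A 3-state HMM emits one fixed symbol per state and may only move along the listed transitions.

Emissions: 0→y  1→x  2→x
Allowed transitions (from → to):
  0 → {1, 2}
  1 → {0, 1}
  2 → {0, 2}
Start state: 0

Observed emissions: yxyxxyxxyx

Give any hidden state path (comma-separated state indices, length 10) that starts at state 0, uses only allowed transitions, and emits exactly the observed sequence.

0,1,0,2,2,0,2,2,0,1

  0: obs=y cand={0} pick 0 [start]
  1: obs=x cand={1,2} pick 1 [0->1 ok]
  2: obs=y cand={0} pick 0 [1->0 ok]
  3: obs=x cand={1,2} pick 2 [0->2 ok]
  4: obs=x cand={1,2} pick 2 [2->2 ok]
  5: obs=y cand={0} pick 0 [2->0 ok]
  6: obs=x cand={1,2} pick 2 [0->2 ok]
  7: obs=x cand={1,2} pick 2 [2->2 ok]
  8: obs=y cand={0} pick 0 [2->0 ok]
  9: obs=x cand={1,2} pick 1 [0->1 ok]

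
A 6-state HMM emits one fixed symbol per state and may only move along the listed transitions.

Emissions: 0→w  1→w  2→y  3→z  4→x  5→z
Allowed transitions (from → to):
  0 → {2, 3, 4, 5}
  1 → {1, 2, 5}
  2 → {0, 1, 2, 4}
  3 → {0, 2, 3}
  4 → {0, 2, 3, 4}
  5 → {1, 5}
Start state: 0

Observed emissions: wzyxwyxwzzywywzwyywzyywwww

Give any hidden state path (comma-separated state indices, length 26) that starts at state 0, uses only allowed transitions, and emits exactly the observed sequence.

  0: obs=w cand={0,1} pick 0 [start]
  1: obs=z cand={3,5} pick 3 [0->3 ok]
  2: obs=y cand={2} pick 2 [3->2 ok]
  3: obs=x cand={4} pick 4 [2->4 ok]
  4: obs=w cand={0,1} pick 0 [4->0 ok]
  5: obs=y cand={2} pick 2 [0->2 ok]
  6: obs=x cand={4} pick 4 [2->4 ok]
  7: obs=w cand={0,1} pick 0 [4->0 ok]
  8: obs=z cand={3,5} pick 3 [0->3 ok]
  9: obs=z cand={3,5} pick 3 [3->3 ok]
  10: obs=y cand={2} pick 2 [3->2 ok]
  11: obs=w cand={0,1} pick 1 [2->1 ok]
  12: obs=y cand={2} pick 2 [1->2 ok]
  13: obs=w cand={0,1} pick 0 [2->0 ok]
  14: obs=z cand={3,5} pick 5 [0->5 ok]
  15: obs=w cand={0,1} pick 1 [5->1 ok]
  16: obs=y cand={2} pick 2 [1->2 ok]
  17: obs=y cand={2} pick 2 [2->2 ok]
  18: obs=w cand={0,1} pick 0 [2->0 ok]
  19: obs=z cand={3,5} pick 3 [0->3 ok]
  20: obs=y cand={2} pick 2 [3->2 ok]
  21: obs=y cand={2} pick 2 [2->2 ok]
  22: obs=w cand={0,1} pick 1 [2->1 ok]
  23: obs=w cand={0,1} pick 1 [1->1 ok]
  24: obs=w cand={0,1} pick 1 [1->1 ok]
  25: obs=w cand={0,1} pick 1 [1->1 ok]

0,3,2,4,0,2,4,0,3,3,2,1,2,0,5,1,2,2,0,3,2,2,1,1,1,1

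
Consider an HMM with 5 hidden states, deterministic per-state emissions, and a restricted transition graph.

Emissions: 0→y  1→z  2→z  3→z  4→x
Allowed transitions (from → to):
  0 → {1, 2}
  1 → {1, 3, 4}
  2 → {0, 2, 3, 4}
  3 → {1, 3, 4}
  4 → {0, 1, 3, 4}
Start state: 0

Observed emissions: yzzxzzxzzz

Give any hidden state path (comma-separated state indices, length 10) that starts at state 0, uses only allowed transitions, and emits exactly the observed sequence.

0,1,3,4,3,1,4,1,1,1

  t0 'y' -> {0}, take 0 (start)
  t1 'z' -> {1,2,3}, take 1 (0->1 ok)
  t2 'z' -> {1,2,3}, take 3 (1->3 ok)
  t3 'x' -> {4}, take 4 (3->4 ok)
  t4 'z' -> {1,2,3}, take 3 (4->3 ok)
  t5 'z' -> {1,2,3}, take 1 (3->1 ok)
  t6 'x' -> {4}, take 4 (1->4 ok)
  t7 'z' -> {1,2,3}, take 1 (4->1 ok)
  t8 'z' -> {1,2,3}, take 1 (1->1 ok)
  t9 'z' -> {1,2,3}, take 1 (1->1 ok)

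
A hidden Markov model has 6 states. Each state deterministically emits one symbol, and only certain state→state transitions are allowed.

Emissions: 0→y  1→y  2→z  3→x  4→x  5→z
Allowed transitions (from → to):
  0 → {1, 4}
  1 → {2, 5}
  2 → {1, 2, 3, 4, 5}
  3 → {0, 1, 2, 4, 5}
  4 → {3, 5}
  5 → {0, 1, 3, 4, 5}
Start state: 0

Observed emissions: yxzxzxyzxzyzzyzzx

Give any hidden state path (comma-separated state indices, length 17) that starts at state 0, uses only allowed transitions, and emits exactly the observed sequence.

  pos 0: y in {0,1}, choose 0; start
  pos 1: x in {3,4}, choose 4; 0->4 ok
  pos 2: z in {2,5}, choose 5; 4->5 ok
  pos 3: x in {3,4}, choose 3; 5->3 ok
  pos 4: z in {2,5}, choose 2; 3->2 ok
  pos 5: x in {3,4}, choose 3; 2->3 ok
  pos 6: y in {0,1}, choose 1; 3->1 ok
  pos 7: z in {2,5}, choose 2; 1->2 ok
  pos 8: x in {3,4}, choose 3; 2->3 ok
  pos 9: z in {2,5}, choose 5; 3->5 ok
  pos 10: y in {0,1}, choose 1; 5->1 ok
  pos 11: z in {2,5}, choose 2; 1->2 ok
  pos 12: z in {2,5}, choose 2; 2->2 ok
  pos 13: y in {0,1}, choose 1; 2->1 ok
  pos 14: z in {2,5}, choose 2; 1->2 ok
  pos 15: z in {2,5}, choose 2; 2->2 ok
  pos 16: x in {3,4}, choose 4; 2->4 ok

0,4,5,3,2,3,1,2,3,5,1,2,2,1,2,2,4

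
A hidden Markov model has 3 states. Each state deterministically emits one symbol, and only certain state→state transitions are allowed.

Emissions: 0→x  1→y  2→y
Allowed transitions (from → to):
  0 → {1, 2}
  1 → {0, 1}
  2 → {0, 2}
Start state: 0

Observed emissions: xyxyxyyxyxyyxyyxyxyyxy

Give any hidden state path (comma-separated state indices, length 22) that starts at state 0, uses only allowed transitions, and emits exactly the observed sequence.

0,2,0,2,0,1,1,0,1,0,1,1,0,1,1,0,2,0,2,2,0,2

  t0 'x' -> {0}, take 0 (start)
  t1 'y' -> {1,2}, take 2 (0->2 ok)
  t2 'x' -> {0}, take 0 (2->0 ok)
  t3 'y' -> {1,2}, take 2 (0->2 ok)
  t4 'x' -> {0}, take 0 (2->0 ok)
  t5 'y' -> {1,2}, take 1 (0->1 ok)
  t6 'y' -> {1,2}, take 1 (1->1 ok)
  t7 'x' -> {0}, take 0 (1->0 ok)
  t8 'y' -> {1,2}, take 1 (0->1 ok)
  t9 'x' -> {0}, take 0 (1->0 ok)
  t10 'y' -> {1,2}, take 1 (0->1 ok)
  t11 'y' -> {1,2}, take 1 (1->1 ok)
  t12 'x' -> {0}, take 0 (1->0 ok)
  t13 'y' -> {1,2}, take 1 (0->1 ok)
  t14 'y' -> {1,2}, take 1 (1->1 ok)
  t15 'x' -> {0}, take 0 (1->0 ok)
  t16 'y' -> {1,2}, take 2 (0->2 ok)
  t17 'x' -> {0}, take 0 (2->0 ok)
  t18 'y' -> {1,2}, take 2 (0->2 ok)
  t19 'y' -> {1,2}, take 2 (2->2 ok)
  t20 'x' -> {0}, take 0 (2->0 ok)
  t21 'y' -> {1,2}, take 2 (0->2 ok)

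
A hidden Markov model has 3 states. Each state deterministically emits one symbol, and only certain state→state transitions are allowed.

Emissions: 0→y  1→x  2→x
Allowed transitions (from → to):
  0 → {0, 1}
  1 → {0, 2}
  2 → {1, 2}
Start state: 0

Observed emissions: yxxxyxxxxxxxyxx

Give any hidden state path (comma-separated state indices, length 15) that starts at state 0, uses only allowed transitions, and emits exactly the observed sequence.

  t0 'y' -> {0}, take 0 (start)
  t1 'x' -> {1,2}, take 1 (0->1 ok)
  t2 'x' -> {1,2}, take 2 (1->2 ok)
  t3 'x' -> {1,2}, take 1 (2->1 ok)
  t4 'y' -> {0}, take 0 (1->0 ok)
  t5 'x' -> {1,2}, take 1 (0->1 ok)
  t6 'x' -> {1,2}, take 2 (1->2 ok)
  t7 'x' -> {1,2}, take 1 (2->1 ok)
  t8 'x' -> {1,2}, take 2 (1->2 ok)
  t9 'x' -> {1,2}, take 2 (2->2 ok)
  t10 'x' -> {1,2}, take 2 (2->2 ok)
  t11 'x' -> {1,2}, take 1 (2->1 ok)
  t12 'y' -> {0}, take 0 (1->0 ok)
  t13 'x' -> {1,2}, take 1 (0->1 ok)
  t14 'x' -> {1,2}, take 2 (1->2 ok)

0,1,2,1,0,1,2,1,2,2,2,1,0,1,2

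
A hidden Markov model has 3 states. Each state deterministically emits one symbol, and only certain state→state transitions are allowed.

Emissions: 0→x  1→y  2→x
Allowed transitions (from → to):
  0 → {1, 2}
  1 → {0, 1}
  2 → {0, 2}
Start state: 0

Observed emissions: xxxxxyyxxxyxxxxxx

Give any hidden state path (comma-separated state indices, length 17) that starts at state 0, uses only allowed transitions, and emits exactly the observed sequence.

0,2,0,2,0,1,1,0,2,0,1,0,2,0,2,2,2

  [0] x  {0,2}  => 0  start
  [1] x  {0,2}  => 2  0->2 ok
  [2] x  {0,2}  => 0  2->0 ok
  [3] x  {0,2}  => 2  0->2 ok
  [4] x  {0,2}  => 0  2->0 ok
  [5] y  {1}  => 1  0->1 ok
  [6] y  {1}  => 1  1->1 ok
  [7] x  {0,2}  => 0  1->0 ok
  [8] x  {0,2}  => 2  0->2 ok
  [9] x  {0,2}  => 0  2->0 ok
  [10] y  {1}  => 1  0->1 ok
  [11] x  {0,2}  => 0  1->0 ok
  [12] x  {0,2}  => 2  0->2 ok
  [13] x  {0,2}  => 0  2->0 ok
  [14] x  {0,2}  => 2  0->2 ok
  [15] x  {0,2}  => 2  2->2 ok
  [16] x  {0,2}  => 2  2->2 ok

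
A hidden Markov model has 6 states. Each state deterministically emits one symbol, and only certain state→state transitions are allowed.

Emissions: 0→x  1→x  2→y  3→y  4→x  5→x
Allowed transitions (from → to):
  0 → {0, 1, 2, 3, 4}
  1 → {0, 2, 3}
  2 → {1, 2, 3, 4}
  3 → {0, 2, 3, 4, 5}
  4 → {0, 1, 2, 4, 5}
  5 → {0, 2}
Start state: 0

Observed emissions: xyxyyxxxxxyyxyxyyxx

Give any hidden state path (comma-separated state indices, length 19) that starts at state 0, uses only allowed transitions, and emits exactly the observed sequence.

  pos 0: x in {0,1,4,5}, choose 0; start
  pos 1: y in {2,3}, choose 3; 0->3 ok
  pos 2: x in {0,1,4,5}, choose 5; 3->5 ok
  pos 3: y in {2,3}, choose 2; 5->2 ok
  pos 4: y in {2,3}, choose 2; 2->2 ok
  pos 5: x in {0,1,4,5}, choose 1; 2->1 ok
  pos 6: x in {0,1,4,5}, choose 0; 1->0 ok
  pos 7: x in {0,1,4,5}, choose 0; 0->0 ok
  pos 8: x in {0,1,4,5}, choose 0; 0->0 ok
  pos 9: x in {0,1,4,5}, choose 1; 0->1 ok
  pos 10: y in {2,3}, choose 2; 1->2 ok
  pos 11: y in {2,3}, choose 3; 2->3 ok
  pos 12: x in {0,1,4,5}, choose 0; 3->0 ok
  pos 13: y in {2,3}, choose 3; 0->3 ok
  pos 14: x in {0,1,4,5}, choose 5; 3->5 ok
  pos 15: y in {2,3}, choose 2; 5->2 ok
  pos 16: y in {2,3}, choose 2; 2->2 ok
  pos 17: x in {0,1,4,5}, choose 4; 2->4 ok
  pos 18: x in {0,1,4,5}, choose 1; 4->1 ok

0,3,5,2,2,1,0,0,0,1,2,3,0,3,5,2,2,4,1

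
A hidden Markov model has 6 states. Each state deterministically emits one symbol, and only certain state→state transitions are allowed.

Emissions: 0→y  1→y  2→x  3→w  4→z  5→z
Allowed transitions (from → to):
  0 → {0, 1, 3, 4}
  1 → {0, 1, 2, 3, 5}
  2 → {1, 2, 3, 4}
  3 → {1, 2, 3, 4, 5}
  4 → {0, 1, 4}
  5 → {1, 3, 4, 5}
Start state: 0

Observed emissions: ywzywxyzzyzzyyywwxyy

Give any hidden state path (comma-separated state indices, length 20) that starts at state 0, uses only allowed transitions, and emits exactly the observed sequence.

  t0 'y' -> {0,1}, take 0 (start)
  t1 'w' -> {3}, take 3 (0->3 ok)
  t2 'z' -> {4,5}, take 5 (3->5 ok)
  t3 'y' -> {0,1}, take 1 (5->1 ok)
  t4 'w' -> {3}, take 3 (1->3 ok)
  t5 'x' -> {2}, take 2 (3->2 ok)
  t6 'y' -> {0,1}, take 1 (2->1 ok)
  t7 'z' -> {4,5}, take 5 (1->5 ok)
  t8 'z' -> {4,5}, take 4 (5->4 ok)
  t9 'y' -> {0,1}, take 0 (4->0 ok)
  t10 'z' -> {4,5}, take 4 (0->4 ok)
  t11 'z' -> {4,5}, take 4 (4->4 ok)
  t12 'y' -> {0,1}, take 1 (4->1 ok)
  t13 'y' -> {0,1}, take 0 (1->0 ok)
  t14 'y' -> {0,1}, take 0 (0->0 ok)
  t15 'w' -> {3}, take 3 (0->3 ok)
  t16 'w' -> {3}, take 3 (3->3 ok)
  t17 'x' -> {2}, take 2 (3->2 ok)
  t18 'y' -> {0,1}, take 1 (2->1 ok)
  t19 'y' -> {0,1}, take 0 (1->0 ok)

0,3,5,1,3,2,1,5,4,0,4,4,1,0,0,3,3,2,1,0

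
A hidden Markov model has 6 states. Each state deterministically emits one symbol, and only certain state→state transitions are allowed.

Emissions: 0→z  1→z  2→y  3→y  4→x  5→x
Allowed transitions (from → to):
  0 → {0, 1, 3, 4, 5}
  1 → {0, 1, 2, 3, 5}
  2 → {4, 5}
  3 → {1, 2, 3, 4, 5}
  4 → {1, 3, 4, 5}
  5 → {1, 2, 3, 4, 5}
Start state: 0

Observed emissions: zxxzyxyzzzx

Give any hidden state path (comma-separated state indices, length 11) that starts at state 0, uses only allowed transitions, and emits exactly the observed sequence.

  0: obs=z cand={0,1} pick 0 [start]
  1: obs=x cand={4,5} pick 5 [0->5 ok]
  2: obs=x cand={4,5} pick 5 [5->5 ok]
  3: obs=z cand={0,1} pick 1 [5->1 ok]
  4: obs=y cand={2,3} pick 2 [1->2 ok]
  5: obs=x cand={4,5} pick 5 [2->5 ok]
  6: obs=y cand={2,3} pick 3 [5->3 ok]
  7: obs=z cand={0,1} pick 1 [3->1 ok]
  8: obs=z cand={0,1} pick 1 [1->1 ok]
  9: obs=z cand={0,1} pick 1 [1->1 ok]
  10: obs=x cand={4,5} pick 5 [1->5 ok]

0,5,5,1,2,5,3,1,1,1,5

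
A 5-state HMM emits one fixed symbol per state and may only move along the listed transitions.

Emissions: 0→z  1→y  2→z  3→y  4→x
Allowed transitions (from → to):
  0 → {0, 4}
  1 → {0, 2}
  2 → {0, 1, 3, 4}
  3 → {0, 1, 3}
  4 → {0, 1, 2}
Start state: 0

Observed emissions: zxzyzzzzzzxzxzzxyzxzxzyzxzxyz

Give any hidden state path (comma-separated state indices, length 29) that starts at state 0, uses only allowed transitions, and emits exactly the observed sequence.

0,4,2,3,0,0,0,0,0,0,4,2,4,0,0,4,1,0,4,0,4,2,1,2,4,0,4,1,0

  0: obs=z cand={0,2} pick 0 [start]
  1: obs=x cand={4} pick 4 [0->4 ok]
  2: obs=z cand={0,2} pick 2 [4->2 ok]
  3: obs=y cand={1,3} pick 3 [2->3 ok]
  4: obs=z cand={0,2} pick 0 [3->0 ok]
  5: obs=z cand={0,2} pick 0 [0->0 ok]
  6: obs=z cand={0,2} pick 0 [0->0 ok]
  7: obs=z cand={0,2} pick 0 [0->0 ok]
  8: obs=z cand={0,2} pick 0 [0->0 ok]
  9: obs=z cand={0,2} pick 0 [0->0 ok]
  10: obs=x cand={4} pick 4 [0->4 ok]
  11: obs=z cand={0,2} pick 2 [4->2 ok]
  12: obs=x cand={4} pick 4 [2->4 ok]
  13: obs=z cand={0,2} pick 0 [4->0 ok]
  14: obs=z cand={0,2} pick 0 [0->0 ok]
  15: obs=x cand={4} pick 4 [0->4 ok]
  16: obs=y cand={1,3} pick 1 [4->1 ok]
  17: obs=z cand={0,2} pick 0 [1->0 ok]
  18: obs=x cand={4} pick 4 [0->4 ok]
  19: obs=z cand={0,2} pick 0 [4->0 ok]
  20: obs=x cand={4} pick 4 [0->4 ok]
  21: obs=z cand={0,2} pick 2 [4->2 ok]
  22: obs=y cand={1,3} pick 1 [2->1 ok]
  23: obs=z cand={0,2} pick 2 [1->2 ok]
  24: obs=x cand={4} pick 4 [2->4 ok]
  25: obs=z cand={0,2} pick 0 [4->0 ok]
  26: obs=x cand={4} pick 4 [0->4 ok]
  27: obs=y cand={1,3} pick 1 [4->1 ok]
  28: obs=z cand={0,2} pick 0 [1->0 ok]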